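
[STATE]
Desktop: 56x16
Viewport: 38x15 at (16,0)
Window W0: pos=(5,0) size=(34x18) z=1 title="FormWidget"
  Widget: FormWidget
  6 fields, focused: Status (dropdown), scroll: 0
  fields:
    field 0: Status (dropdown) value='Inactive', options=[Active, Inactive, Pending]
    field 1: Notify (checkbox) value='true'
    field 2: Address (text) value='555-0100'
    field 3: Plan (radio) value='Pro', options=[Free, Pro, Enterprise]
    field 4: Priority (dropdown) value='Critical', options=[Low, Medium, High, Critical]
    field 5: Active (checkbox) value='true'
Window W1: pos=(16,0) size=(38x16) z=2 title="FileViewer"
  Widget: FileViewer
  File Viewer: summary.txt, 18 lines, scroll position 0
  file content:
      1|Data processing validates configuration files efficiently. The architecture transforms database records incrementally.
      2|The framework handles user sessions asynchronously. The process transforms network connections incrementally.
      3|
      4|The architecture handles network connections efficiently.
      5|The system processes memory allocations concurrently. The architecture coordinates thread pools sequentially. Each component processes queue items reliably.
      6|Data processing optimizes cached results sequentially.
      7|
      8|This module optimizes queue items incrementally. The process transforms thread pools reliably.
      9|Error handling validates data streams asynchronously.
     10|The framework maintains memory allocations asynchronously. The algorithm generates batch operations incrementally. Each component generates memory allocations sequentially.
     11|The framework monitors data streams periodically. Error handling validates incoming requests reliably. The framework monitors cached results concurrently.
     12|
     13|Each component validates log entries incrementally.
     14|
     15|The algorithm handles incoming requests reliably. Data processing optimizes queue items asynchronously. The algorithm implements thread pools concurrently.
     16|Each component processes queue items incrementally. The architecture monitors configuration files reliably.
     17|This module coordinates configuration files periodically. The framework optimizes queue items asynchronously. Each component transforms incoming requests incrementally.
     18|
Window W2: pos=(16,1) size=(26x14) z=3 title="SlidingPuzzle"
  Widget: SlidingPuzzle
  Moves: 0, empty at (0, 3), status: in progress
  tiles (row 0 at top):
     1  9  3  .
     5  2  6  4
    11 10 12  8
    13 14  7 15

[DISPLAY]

┏━━━━━━━━━━━━━━━━━━━━━━━━━━━━━━━━━━━━┓
┏━━━━━━━━━━━━━━━━━━━━━━━━┓           ┃
┃ SlidingPuzzle          ┃───────────┨
┠────────────────────────┨ configura▲┃
┃┌────┬────┬────┬────┐   ┃r sessions█┃
┃│  1 │  9 │  3 │    │   ┃          ░┃
┃├────┼────┼────┼────┤   ┃network co░┃
┃│  5 │  2 │  6 │  4 │   ┃ry allocat░┃
┃├────┼────┼────┼────┤   ┃ cached re░┃
┃│ 11 │ 10 │ 12 │  8 │   ┃          ░┃
┃├────┼────┼────┼────┤   ┃ue items i░┃
┃│ 13 │ 14 │  7 │ 15 │   ┃data strea░┃
┃└────┴────┴────┴────┘   ┃emory allo░┃
┃Moves: 0                ┃ta streams░┃
┗━━━━━━━━━━━━━━━━━━━━━━━━┛          ▼┃


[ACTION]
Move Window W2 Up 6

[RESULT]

┏━━━━━━━━━━━━━━━━━━━━━━━━┓━━━━━━━━━━━┓
┃ SlidingPuzzle          ┃           ┃
┠────────────────────────┨───────────┨
┃┌────┬────┬────┬────┐   ┃ configura▲┃
┃│  1 │  9 │  3 │    │   ┃r sessions█┃
┃├────┼────┼────┼────┤   ┃          ░┃
┃│  5 │  2 │  6 │  4 │   ┃network co░┃
┃├────┼────┼────┼────┤   ┃ry allocat░┃
┃│ 11 │ 10 │ 12 │  8 │   ┃ cached re░┃
┃├────┼────┼────┼────┤   ┃          ░┃
┃│ 13 │ 14 │  7 │ 15 │   ┃ue items i░┃
┃└────┴────┴────┴────┘   ┃data strea░┃
┃Moves: 0                ┃emory allo░┃
┗━━━━━━━━━━━━━━━━━━━━━━━━┛ta streams░┃
┃                                   ▼┃


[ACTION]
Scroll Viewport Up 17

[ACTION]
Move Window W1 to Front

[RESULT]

┏━━━━━━━━━━━━━━━━━━━━━━━━━━━━━━━━━━━━┓
┃ FileViewer                         ┃
┠────────────────────────────────────┨
┃Data processing validates configura▲┃
┃The framework handles user sessions█┃
┃                                   ░┃
┃The architecture handles network co░┃
┃The system processes memory allocat░┃
┃Data processing optimizes cached re░┃
┃                                   ░┃
┃This module optimizes queue items i░┃
┃Error handling validates data strea░┃
┃The framework maintains memory allo░┃
┃The framework monitors data streams░┃
┃                                   ▼┃


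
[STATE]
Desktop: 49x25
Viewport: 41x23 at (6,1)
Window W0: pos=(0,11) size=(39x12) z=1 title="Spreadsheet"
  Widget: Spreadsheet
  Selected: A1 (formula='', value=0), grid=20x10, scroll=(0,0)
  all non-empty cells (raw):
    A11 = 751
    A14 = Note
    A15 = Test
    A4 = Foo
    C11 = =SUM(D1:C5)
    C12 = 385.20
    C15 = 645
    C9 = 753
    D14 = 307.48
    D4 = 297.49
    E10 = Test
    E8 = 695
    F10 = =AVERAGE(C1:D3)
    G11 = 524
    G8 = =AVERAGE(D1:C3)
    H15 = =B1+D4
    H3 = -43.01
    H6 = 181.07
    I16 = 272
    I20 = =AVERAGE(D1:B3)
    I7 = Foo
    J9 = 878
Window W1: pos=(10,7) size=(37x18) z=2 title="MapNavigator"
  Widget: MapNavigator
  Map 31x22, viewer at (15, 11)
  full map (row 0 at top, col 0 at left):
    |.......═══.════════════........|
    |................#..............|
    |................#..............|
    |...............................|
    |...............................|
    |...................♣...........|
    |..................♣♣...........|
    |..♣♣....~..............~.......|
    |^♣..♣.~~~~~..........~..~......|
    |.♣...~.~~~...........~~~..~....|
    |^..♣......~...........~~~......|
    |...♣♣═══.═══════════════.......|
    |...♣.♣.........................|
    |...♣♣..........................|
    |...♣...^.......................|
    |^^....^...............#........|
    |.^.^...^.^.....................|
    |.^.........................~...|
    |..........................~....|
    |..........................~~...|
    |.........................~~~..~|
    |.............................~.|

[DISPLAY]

                                         
                                         
                                         
                                         
                                         
                                         
    ┏━━━━━━━━━━━━━━━━━━━━━━━━━━━━━━━━━━━┓
    ┃ MapNavigator                      ┃
    ┠───────────────────────────────────┨
    ┃  ...............................  ┃
━━━━┃  ...................♣...........  ┃
adsh┃  ..................♣♣...........  ┃
────┃  ..♣♣....~..............~.......  ┃
    ┃  ^♣..♣.~~~~~..........~..~......  ┃
  A ┃  .♣...~.~~~...........~~~..~....  ┃
----┃  ^..♣......~...........~~~......  ┃
    ┃  ...♣♣═══.══════@════════.......  ┃
    ┃  ...♣.♣.........................  ┃
    ┃  ...♣♣..........................  ┃
oo  ┃  ...♣...^.......................  ┃
    ┃  ^^....^...............#........  ┃
━━━━┃  .^.^...^.^.....................  ┃
    ┃  .^.........................~...  ┃


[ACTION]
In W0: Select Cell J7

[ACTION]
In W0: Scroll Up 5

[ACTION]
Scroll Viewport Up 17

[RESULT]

                                         
                                         
                                         
                                         
                                         
                                         
                                         
    ┏━━━━━━━━━━━━━━━━━━━━━━━━━━━━━━━━━━━┓
    ┃ MapNavigator                      ┃
    ┠───────────────────────────────────┨
    ┃  ...............................  ┃
━━━━┃  ...................♣...........  ┃
adsh┃  ..................♣♣...........  ┃
────┃  ..♣♣....~..............~.......  ┃
    ┃  ^♣..♣.~~~~~..........~..~......  ┃
  A ┃  .♣...~.~~~...........~~~..~....  ┃
----┃  ^..♣......~...........~~~......  ┃
    ┃  ...♣♣═══.══════@════════.......  ┃
    ┃  ...♣.♣.........................  ┃
    ┃  ...♣♣..........................  ┃
oo  ┃  ...♣...^.......................  ┃
    ┃  ^^....^...............#........  ┃
━━━━┃  .^.^...^.^.....................  ┃


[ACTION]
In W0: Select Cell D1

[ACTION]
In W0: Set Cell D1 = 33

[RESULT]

                                         
                                         
                                         
                                         
                                         
                                         
                                         
    ┏━━━━━━━━━━━━━━━━━━━━━━━━━━━━━━━━━━━┓
    ┃ MapNavigator                      ┃
    ┠───────────────────────────────────┨
    ┃  ...............................  ┃
━━━━┃  ...................♣...........  ┃
adsh┃  ..................♣♣...........  ┃
────┃  ..♣♣....~..............~.......  ┃
3   ┃  ^♣..♣.~~~~~..........~..~......  ┃
  A ┃  .♣...~.~~~...........~~~..~....  ┃
----┃  ^..♣......~...........~~~......  ┃
    ┃  ...♣♣═══.══════@════════.......  ┃
    ┃  ...♣.♣.........................  ┃
    ┃  ...♣♣..........................  ┃
oo  ┃  ...♣...^.......................  ┃
    ┃  ^^....^...............#........  ┃
━━━━┃  .^.^...^.^.....................  ┃


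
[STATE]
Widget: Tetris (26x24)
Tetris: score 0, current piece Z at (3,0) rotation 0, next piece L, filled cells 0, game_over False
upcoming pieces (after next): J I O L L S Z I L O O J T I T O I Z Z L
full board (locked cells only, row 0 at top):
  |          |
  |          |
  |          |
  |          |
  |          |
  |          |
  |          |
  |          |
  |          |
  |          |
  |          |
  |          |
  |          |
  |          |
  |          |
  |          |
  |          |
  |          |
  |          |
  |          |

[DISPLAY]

   ▓▓     │Next:          
    ▓▓    │  ▒            
          │▒▒▒            
          │               
          │               
          │               
          │Score:         
          │0              
          │               
          │               
          │               
          │               
          │               
          │               
          │               
          │               
          │               
          │               
          │               
          │               
          │               
          │               
          │               
          │               


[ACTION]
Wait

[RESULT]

          │Next:          
   ▓▓     │  ▒            
    ▓▓    │▒▒▒            
          │               
          │               
          │               
          │Score:         
          │0              
          │               
          │               
          │               
          │               
          │               
          │               
          │               
          │               
          │               
          │               
          │               
          │               
          │               
          │               
          │               
          │               


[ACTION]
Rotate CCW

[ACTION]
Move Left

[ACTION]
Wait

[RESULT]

          │Next:          
          │  ▒            
   ▓      │▒▒▒            
  ▓▓      │               
  ▓       │               
          │               
          │Score:         
          │0              
          │               
          │               
          │               
          │               
          │               
          │               
          │               
          │               
          │               
          │               
          │               
          │               
          │               
          │               
          │               
          │               


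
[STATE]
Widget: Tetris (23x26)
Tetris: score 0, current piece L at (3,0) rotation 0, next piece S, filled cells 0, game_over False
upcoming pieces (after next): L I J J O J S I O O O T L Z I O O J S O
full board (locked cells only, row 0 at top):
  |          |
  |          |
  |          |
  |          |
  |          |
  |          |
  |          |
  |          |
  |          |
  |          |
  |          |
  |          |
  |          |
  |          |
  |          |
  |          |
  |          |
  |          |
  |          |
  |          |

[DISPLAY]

     ▒    │Next:       
   ▒▒▒    │ ░░         
          │░░          
          │            
          │            
          │            
          │Score:      
          │0           
          │            
          │            
          │            
          │            
          │            
          │            
          │            
          │            
          │            
          │            
          │            
          │            
          │            
          │            
          │            
          │            
          │            
          │            


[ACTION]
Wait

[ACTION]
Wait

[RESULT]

          │Next:       
          │ ░░         
     ▒    │░░          
   ▒▒▒    │            
          │            
          │            
          │Score:      
          │0           
          │            
          │            
          │            
          │            
          │            
          │            
          │            
          │            
          │            
          │            
          │            
          │            
          │            
          │            
          │            
          │            
          │            
          │            


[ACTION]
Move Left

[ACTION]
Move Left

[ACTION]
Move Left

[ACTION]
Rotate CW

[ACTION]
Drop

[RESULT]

          │Next:       
          │ ░░         
          │░░          
▒         │            
▒         │            
▒▒        │            
          │Score:      
          │0           
          │            
          │            
          │            
          │            
          │            
          │            
          │            
          │            
          │            
          │            
          │            
          │            
          │            
          │            
          │            
          │            
          │            
          │            


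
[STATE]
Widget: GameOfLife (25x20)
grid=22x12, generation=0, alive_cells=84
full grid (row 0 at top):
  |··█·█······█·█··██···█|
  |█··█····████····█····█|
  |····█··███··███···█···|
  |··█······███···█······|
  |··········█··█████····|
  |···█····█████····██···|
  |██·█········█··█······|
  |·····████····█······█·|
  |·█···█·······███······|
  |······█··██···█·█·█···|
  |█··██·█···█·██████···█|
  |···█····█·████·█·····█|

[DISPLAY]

Gen: 0                   
··█·█······█·█··██···█   
█··█····████····█····█   
····█··███··███···█···   
··█······███···█······   
··········█··█████····   
···█····█████····██···   
██·█········█··█······   
·····████····█······█·   
·█···█·······███······   
······█··██···█·█·█···   
█··██·█···█·██████···█   
···█····█·████·█·····█   
                         
                         
                         
                         
                         
                         
                         


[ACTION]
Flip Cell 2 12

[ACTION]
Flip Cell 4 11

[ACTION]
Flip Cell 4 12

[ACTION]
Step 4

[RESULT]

Gen: 4                   
···█·····███····██····   
·██·██···█··█·········   
···█······█·····███···   
·················█····   
···············██·····   
··█████···██████·█····   
·██····██··█·█·██·····   
██······█···█·········   
·█·██·██····█·········   
··█···█·····█·········   
·····███·█··█·········   
·····█···██···········   
                         
                         
                         
                         
                         
                         
                         


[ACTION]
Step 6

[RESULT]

Gen: 10                  
······················   
·········██··█····███·   
············█·█·····█·   
█·█············█······   
█·█··········███······   
█·█············██·██··   
█···············██····   
█·····················   
██····················   
······················   
····██················   
····██················   
                         
                         
                         
                         
                         
                         
                         


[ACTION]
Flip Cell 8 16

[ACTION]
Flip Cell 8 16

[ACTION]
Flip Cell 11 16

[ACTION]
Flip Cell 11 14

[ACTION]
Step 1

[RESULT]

Gen: 11                  
···················█··   
·············█·····██·   
·············██·····█·   
···············█······   
█·██··················   
█·················█···   
█··············████···   
█·····················   
██····················   
······················   
····██················   
····██················   
                         
                         
                         
                         
                         
                         
                         


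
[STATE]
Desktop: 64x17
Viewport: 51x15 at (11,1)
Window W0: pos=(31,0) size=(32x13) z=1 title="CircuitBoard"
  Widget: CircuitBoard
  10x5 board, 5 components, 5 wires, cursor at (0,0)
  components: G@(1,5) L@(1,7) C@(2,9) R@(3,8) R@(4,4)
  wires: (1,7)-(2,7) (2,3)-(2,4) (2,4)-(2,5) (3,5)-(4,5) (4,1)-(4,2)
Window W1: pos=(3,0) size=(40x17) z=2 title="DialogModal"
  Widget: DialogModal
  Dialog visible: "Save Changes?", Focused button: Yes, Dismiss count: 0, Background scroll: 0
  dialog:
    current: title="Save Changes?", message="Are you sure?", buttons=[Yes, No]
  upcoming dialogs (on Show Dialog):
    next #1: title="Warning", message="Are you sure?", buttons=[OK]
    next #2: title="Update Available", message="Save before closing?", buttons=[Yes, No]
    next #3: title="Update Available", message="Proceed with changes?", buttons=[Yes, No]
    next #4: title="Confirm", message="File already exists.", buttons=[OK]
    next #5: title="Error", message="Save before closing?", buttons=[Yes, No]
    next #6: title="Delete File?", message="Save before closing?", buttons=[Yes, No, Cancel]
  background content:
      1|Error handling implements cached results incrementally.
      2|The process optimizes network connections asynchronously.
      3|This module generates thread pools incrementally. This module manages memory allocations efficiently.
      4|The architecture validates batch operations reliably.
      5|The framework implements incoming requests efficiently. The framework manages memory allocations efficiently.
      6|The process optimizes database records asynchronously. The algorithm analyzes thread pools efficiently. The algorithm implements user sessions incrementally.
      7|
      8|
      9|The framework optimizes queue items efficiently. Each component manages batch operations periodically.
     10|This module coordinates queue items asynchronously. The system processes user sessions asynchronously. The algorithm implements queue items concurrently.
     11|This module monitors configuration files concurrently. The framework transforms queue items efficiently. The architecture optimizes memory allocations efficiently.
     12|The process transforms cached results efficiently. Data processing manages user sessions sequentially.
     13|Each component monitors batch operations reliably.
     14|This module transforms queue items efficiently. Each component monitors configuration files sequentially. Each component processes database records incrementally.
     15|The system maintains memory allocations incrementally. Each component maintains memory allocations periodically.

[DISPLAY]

Modal                          ┃rd                 
───────────────────────────────┨───────────────────
andling implements cached resul┃4 5 6 7 8 9        
cess optimizes network connecti┃                   
dule generates thread pools inc┃                   
hitecture validates batch opera┃             G     
mew┌───────────────┐coming requ┃                   
ces│ Save Changes? │ase records┃     · ─ · ─ ·     
   │ Are you sure? │           ┃                   
   │   [Yes]  No   │           ┃             ·     
mew└───────────────┘ue items ef┃             │     
dule coordinates queue items as┃━━━━━━━━━━━━━━━━━━━
dule monitors configuration fil┃                   
cess transforms cached results ┃                   
mponent monitors batch operatio┃                   


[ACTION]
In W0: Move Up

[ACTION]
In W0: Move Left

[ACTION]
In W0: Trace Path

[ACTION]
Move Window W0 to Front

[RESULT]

Modal               ┃ CircuitBoard                 
────────────────────┠──────────────────────────────
andling implements c┃   0 1 2 3 4 5 6 7 8 9        
cess optimizes netwo┃0  [.]                        
dule generates threa┃                              
hitecture validates ┃1                       G     
mew┌───────────────┐┃                              
ces│ Save Changes? │┃2               · ─ · ─ ·     
   │ Are you sure? │┃                              
   │   [Yes]  No   │┃3                       ·     
mew└───────────────┘┃                        │     
dule coordinates que┗━━━━━━━━━━━━━━━━━━━━━━━━━━━━━━
dule monitors configuration fil┃                   
cess transforms cached results ┃                   
mponent monitors batch operatio┃                   


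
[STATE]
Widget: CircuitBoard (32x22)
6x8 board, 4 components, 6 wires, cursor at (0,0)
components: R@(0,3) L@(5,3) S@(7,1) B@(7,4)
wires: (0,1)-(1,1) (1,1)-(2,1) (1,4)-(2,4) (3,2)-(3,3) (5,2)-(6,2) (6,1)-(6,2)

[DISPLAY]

   0 1 2 3 4 5                  
0  [.]  ·       R               
        │                       
1       ·           ·           
        │           │           
2       ·           ·           
                                
3           · ─ ·               
                                
4                               
                                
5           ·   L               
            │                   
6       · ─ ·                   
                                
7       S           B           
Cursor: (0,0)                   
                                
                                
                                
                                
                                


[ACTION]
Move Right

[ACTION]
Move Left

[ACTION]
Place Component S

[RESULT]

   0 1 2 3 4 5                  
0  [S]  ·       R               
        │                       
1       ·           ·           
        │           │           
2       ·           ·           
                                
3           · ─ ·               
                                
4                               
                                
5           ·   L               
            │                   
6       · ─ ·                   
                                
7       S           B           
Cursor: (0,0)                   
                                
                                
                                
                                
                                


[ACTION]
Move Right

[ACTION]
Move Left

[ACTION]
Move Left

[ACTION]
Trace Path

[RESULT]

   0 1 2 3 4 5                  
0  [S]  ·       R               
        │                       
1       ·           ·           
        │           │           
2       ·           ·           
                                
3           · ─ ·               
                                
4                               
                                
5           ·   L               
            │                   
6       · ─ ·                   
                                
7       S           B           
Cursor: (0,0)  Trace: S (1 nodes
                                
                                
                                
                                
                                


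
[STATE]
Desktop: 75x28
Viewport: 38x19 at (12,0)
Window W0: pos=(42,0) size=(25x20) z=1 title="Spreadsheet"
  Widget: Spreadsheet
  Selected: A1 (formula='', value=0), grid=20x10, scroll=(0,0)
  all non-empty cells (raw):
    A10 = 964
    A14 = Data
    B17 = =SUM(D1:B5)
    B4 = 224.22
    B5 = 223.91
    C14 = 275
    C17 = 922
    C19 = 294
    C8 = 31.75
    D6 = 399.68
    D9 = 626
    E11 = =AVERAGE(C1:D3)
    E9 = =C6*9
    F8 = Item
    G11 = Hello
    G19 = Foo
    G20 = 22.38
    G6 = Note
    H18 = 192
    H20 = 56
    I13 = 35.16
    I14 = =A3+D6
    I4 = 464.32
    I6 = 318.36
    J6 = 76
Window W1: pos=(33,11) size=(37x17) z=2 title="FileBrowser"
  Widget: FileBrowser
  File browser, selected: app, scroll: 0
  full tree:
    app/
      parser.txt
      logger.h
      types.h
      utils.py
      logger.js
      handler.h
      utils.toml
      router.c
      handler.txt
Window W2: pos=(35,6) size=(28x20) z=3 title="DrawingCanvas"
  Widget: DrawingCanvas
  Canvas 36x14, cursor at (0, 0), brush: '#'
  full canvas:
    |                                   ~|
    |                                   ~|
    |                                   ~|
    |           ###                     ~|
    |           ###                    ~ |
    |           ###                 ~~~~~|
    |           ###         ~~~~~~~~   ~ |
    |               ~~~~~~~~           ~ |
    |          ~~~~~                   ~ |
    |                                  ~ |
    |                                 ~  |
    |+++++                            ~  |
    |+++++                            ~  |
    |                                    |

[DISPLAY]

                              ┏━━━━━━━
                              ┃ Spread
                              ┠───────
                              ┃A1:    
                              ┃       
                              ┃-------
                       ┏━━━━━━━━━━━━━━
                       ┃ DrawingCanvas
                       ┠──────────────
                       ┃+             
                       ┃              
                     ┏━┃              
                     ┃ ┃           ###
                     ┠─┃           ###
                     ┃>┃           ###
                     ┃ ┃           ###
                     ┃ ┃              
                     ┃ ┃          ~~~~
                     ┃ ┃              


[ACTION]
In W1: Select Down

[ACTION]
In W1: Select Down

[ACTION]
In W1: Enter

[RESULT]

                              ┏━━━━━━━
                              ┃ Spread
                              ┠───────
                              ┃A1:    
                              ┃       
                              ┃-------
                       ┏━━━━━━━━━━━━━━
                       ┃ DrawingCanvas
                       ┠──────────────
                       ┃+             
                       ┃              
                     ┏━┃              
                     ┃ ┃           ###
                     ┠─┃           ###
                     ┃ ┃           ###
                     ┃ ┃           ###
                     ┃ ┃              
                     ┃ ┃          ~~~~
                     ┃ ┃              


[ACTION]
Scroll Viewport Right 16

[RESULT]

              ┏━━━━━━━━━━━━━━━━━━━━━━━
              ┃ Spreadsheet           
              ┠───────────────────────
              ┃A1:                    
              ┃       A       B       
              ┃-----------------------
       ┏━━━━━━━━━━━━━━━━━━━━━━━━━━┓   
       ┃ DrawingCanvas            ┃   
       ┠──────────────────────────┨   
       ┃+                         ┃   
       ┃                          ┃   
     ┏━┃                          ┃━━━
     ┃ ┃           ###            ┃   
     ┠─┃           ###            ┃───
     ┃ ┃           ###            ┃   
     ┃ ┃           ###         ~~~┃   
     ┃ ┃               ~~~~~~~~   ┃   
     ┃ ┃          ~~~~~           ┃   
     ┃ ┃                          ┃   


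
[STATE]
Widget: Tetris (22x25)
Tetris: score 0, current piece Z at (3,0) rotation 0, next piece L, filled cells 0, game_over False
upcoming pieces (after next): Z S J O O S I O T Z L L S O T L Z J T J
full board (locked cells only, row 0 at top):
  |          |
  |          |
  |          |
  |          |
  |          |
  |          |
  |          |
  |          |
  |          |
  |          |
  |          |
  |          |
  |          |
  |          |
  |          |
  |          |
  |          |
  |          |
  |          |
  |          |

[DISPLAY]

   ▓▓     │Next:      
    ▓▓    │  ▒        
          │▒▒▒        
          │           
          │           
          │           
          │Score:     
          │0          
          │           
          │           
          │           
          │           
          │           
          │           
          │           
          │           
          │           
          │           
          │           
          │           
          │           
          │           
          │           
          │           
          │           


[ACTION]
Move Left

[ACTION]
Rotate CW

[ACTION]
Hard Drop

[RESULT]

     ▒    │Next:      
   ▒▒▒    │▓▓         
          │ ▓▓        
          │           
          │           
          │           
          │Score:     
          │0          
          │           
          │           
          │           
          │           
          │           
          │           
          │           
          │           
          │           
   ▓      │           
  ▓▓      │           
  ▓       │           
          │           
          │           
          │           
          │           
          │           


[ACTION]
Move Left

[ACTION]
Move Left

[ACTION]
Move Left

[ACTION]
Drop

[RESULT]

          │Next:      
  ▒       │▓▓         
▒▒▒       │ ▓▓        
          │           
          │           
          │           
          │Score:     
          │0          
          │           
          │           
          │           
          │           
          │           
          │           
          │           
          │           
          │           
   ▓      │           
  ▓▓      │           
  ▓       │           
          │           
          │           
          │           
          │           
          │           


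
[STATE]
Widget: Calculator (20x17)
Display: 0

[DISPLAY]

                   0
┌───┬───┬───┬───┐   
│ 7 │ 8 │ 9 │ ÷ │   
├───┼───┼───┼───┤   
│ 4 │ 5 │ 6 │ × │   
├───┼───┼───┼───┤   
│ 1 │ 2 │ 3 │ - │   
├───┼───┼───┼───┤   
│ 0 │ . │ = │ + │   
├───┼───┼───┼───┤   
│ C │ MC│ MR│ M+│   
└───┴───┴───┴───┘   
                    
                    
                    
                    
                    


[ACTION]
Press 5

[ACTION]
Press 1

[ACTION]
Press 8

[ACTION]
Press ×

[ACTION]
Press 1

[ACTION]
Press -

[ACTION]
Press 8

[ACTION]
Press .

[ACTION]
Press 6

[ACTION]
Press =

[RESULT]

               509.4
┌───┬───┬───┬───┐   
│ 7 │ 8 │ 9 │ ÷ │   
├───┼───┼───┼───┤   
│ 4 │ 5 │ 6 │ × │   
├───┼───┼───┼───┤   
│ 1 │ 2 │ 3 │ - │   
├───┼───┼───┼───┤   
│ 0 │ . │ = │ + │   
├───┼───┼───┼───┤   
│ C │ MC│ MR│ M+│   
└───┴───┴───┴───┘   
                    
                    
                    
                    
                    


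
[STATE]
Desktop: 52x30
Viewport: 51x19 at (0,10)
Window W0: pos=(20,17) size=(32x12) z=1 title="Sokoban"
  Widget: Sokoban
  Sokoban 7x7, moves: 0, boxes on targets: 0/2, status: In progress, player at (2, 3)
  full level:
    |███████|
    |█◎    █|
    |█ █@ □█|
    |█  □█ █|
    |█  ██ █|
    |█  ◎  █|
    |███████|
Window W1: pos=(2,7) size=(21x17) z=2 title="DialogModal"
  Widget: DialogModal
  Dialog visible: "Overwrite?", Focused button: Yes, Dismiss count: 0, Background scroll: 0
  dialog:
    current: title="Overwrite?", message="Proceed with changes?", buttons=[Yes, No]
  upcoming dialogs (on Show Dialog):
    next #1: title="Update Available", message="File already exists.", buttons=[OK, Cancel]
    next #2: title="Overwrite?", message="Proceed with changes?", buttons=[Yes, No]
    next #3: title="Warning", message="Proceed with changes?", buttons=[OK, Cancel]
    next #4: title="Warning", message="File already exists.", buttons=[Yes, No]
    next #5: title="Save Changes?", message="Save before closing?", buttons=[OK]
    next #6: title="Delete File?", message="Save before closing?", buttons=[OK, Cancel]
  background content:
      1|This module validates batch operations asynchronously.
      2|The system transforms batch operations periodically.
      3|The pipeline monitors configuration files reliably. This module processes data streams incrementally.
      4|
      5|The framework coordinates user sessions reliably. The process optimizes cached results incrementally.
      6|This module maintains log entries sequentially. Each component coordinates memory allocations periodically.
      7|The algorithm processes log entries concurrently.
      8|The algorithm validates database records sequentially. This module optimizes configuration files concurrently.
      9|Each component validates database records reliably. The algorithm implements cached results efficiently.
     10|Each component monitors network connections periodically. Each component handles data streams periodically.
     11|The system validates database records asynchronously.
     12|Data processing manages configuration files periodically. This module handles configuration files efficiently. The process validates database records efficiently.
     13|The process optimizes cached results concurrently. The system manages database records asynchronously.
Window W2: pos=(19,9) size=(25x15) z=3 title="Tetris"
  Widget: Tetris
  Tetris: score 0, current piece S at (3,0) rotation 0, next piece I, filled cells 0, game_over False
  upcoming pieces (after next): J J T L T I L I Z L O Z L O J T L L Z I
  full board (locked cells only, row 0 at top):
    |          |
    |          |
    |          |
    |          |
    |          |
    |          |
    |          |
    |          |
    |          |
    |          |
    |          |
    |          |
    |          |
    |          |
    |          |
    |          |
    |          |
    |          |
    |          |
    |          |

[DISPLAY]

  ┃This module vali┃ Tetris                ┃       
  ┃The system trans┠───────────────────────┨       
  ┃The pipeline mon┃          │Next:       ┃       
  ┃                ┃          │████        ┃       
  ┃Th┌─────────────┃          │            ┃       
  ┃Th│  Overwrite? ┃          │            ┃       
  ┃Th│Proceed with ┃          │            ┃       
  ┃Th│  [Yes]  No  ┃          │            ┃━━━━━━━
  ┃Ea└─────────────┃          │Score:      ┃       
  ┃Each component m┃          │0           ┃───────
  ┃The system valid┃          │            ┃       
  ┃Data processing ┃          │            ┃       
  ┃The process opti┃          │            ┃       
  ┗━━━━━━━━━━━━━━━━┗━━━━━━━━━━━━━━━━━━━━━━━┛       
                    ┃█  ██ █                       
                    ┃█  ◎  █                       
                    ┃███████                       
                    ┃Moves: 0  0/2                 
                    ┗━━━━━━━━━━━━━━━━━━━━━━━━━━━━━━


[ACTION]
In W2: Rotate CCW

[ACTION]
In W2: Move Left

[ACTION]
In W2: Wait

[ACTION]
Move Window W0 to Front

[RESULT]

  ┃This module vali┃ Tetris                ┃       
  ┃The system trans┠───────────────────────┨       
  ┃The pipeline mon┃          │Next:       ┃       
  ┃                ┃          │████        ┃       
  ┃Th┌─────────────┃          │            ┃       
  ┃Th│  Overwrite? ┃          │            ┃       
  ┃Th│Proceed with ┃          │            ┃       
  ┃Th│  [Yes]  No  ┃┏━━━━━━━━━━━━━━━━━━━━━━━━━━━━━━
  ┃Ea└─────────────┃┃ Sokoban                      
  ┃Each component m┃┠──────────────────────────────
  ┃The system valid┃┃███████                       
  ┃Data processing ┃┃█◎    █                       
  ┃The process opti┃┃█ █@ □█                       
  ┗━━━━━━━━━━━━━━━━┗┃█  □█ █                       
                    ┃█  ██ █                       
                    ┃█  ◎  █                       
                    ┃███████                       
                    ┃Moves: 0  0/2                 
                    ┗━━━━━━━━━━━━━━━━━━━━━━━━━━━━━━


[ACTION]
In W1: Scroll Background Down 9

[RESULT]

  ┃Each component m┃ Tetris                ┃       
  ┃The system valid┠───────────────────────┨       
  ┃Data processing ┃          │Next:       ┃       
  ┃The process opti┃          │████        ┃       
  ┃  ┌─────────────┃          │            ┃       
  ┃  │  Overwrite? ┃          │            ┃       
  ┃  │Proceed with ┃          │            ┃       
  ┃  │  [Yes]  No  ┃┏━━━━━━━━━━━━━━━━━━━━━━━━━━━━━━
  ┃  └─────────────┃┃ Sokoban                      
  ┃                ┃┠──────────────────────────────
  ┃                ┃┃███████                       
  ┃                ┃┃█◎    █                       
  ┃                ┃┃█ █@ □█                       
  ┗━━━━━━━━━━━━━━━━┗┃█  □█ █                       
                    ┃█  ██ █                       
                    ┃█  ◎  █                       
                    ┃███████                       
                    ┃Moves: 0  0/2                 
                    ┗━━━━━━━━━━━━━━━━━━━━━━━━━━━━━━
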